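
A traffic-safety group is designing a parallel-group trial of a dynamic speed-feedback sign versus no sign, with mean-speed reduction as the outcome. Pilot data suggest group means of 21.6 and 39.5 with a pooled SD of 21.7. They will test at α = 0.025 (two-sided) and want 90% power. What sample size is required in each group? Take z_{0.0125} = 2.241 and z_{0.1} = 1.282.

Cohen's d = |M₁ − M₂| / SD_pooled = |21.6 − 39.5| / 21.7 = 17.9 / 21.7 = 0.825.
For two independent groups with equal n: n = 2·((z_{α/2} + z_β) / d)².
z_{α/2} + z_β = 2.241 + 1.282 = 3.523.
n = 2 × (3.523 / 0.825)² = 2 × 4.270² = 2 × 18.24 = 36.5.
Round up to the next whole participant.

n = 37 per group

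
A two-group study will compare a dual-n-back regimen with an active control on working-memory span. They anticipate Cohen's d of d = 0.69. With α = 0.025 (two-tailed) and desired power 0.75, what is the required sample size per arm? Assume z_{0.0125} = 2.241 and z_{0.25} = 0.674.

n = 36 per group

For two independent groups with equal n: n = 2·((z_{α/2} + z_β) / d)².
z_{α/2} + z_β = 2.241 + 0.674 = 2.915.
n = 2 × (2.915 / 0.69)² = 2 × 4.225² = 2 × 17.85 = 35.7.
Round up to the next whole participant.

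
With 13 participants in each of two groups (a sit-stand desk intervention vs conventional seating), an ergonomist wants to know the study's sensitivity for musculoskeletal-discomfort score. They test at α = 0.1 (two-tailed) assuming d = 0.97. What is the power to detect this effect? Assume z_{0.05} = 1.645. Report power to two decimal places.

For two equal groups, power = Φ(d·√(n/2) − z_{α/2}).
d·√(n/2) = 0.97 × √(13/2) = 0.97 × 2.550 = 2.473.
z_β = 2.473 − 1.645 = 0.828.
Power = Φ(0.828) = 0.796.

power ≈ 0.80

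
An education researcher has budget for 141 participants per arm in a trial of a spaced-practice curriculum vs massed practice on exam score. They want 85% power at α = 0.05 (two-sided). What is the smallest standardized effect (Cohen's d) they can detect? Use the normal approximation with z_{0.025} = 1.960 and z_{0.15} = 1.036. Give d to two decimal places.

d_min ≈ 0.36

For two independent groups of n = 141 each: d_min = (z_{α/2} + z_β)·√(2/n).
z-sum = 1.960 + 1.036 = 2.996.
d_min = 2.996 × √(2/141) = 2.996 × 0.1191 = 0.357.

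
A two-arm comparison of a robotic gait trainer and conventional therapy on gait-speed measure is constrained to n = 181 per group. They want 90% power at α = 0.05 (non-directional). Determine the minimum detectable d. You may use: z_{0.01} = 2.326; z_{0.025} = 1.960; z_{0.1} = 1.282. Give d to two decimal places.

For two independent groups of n = 181 each: d_min = (z_{α/2} + z_β)·√(2/n).
z-sum = 1.960 + 1.282 = 3.242.
d_min = 3.242 × √(2/181) = 3.242 × 0.1051 = 0.341.

d_min ≈ 0.34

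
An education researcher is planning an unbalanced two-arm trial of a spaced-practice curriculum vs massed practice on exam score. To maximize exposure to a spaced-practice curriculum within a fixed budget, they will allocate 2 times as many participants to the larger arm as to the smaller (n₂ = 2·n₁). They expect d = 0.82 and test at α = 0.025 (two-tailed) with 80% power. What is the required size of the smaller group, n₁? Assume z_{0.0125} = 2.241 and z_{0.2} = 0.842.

n₁ = 22

With allocation ratio k = n₂/n₁ = 2, Var(x̄₁−x̄₂) = σ²(1/n₁ + 1/(k·n₁)) = σ²·(k+1)/(k·n₁).
So n₁ = (1 + 1/k)·((z_{α/2} + z_β)/d)² = 1.500 × (3.083/0.82)².
n₁ = 1.500 × 14.14 = 21.2.
Round up: n₁ = 22, giving n₂ = 2 × 22 = 44.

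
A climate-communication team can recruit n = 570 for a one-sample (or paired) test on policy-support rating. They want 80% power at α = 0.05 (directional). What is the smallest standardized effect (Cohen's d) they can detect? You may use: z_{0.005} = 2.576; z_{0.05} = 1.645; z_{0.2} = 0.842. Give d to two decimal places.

For a single sample (or paired design) of n = 570: d_min = (z_{α} + z_β)/√n.
z-sum = 1.645 + 0.842 = 2.487.
d_min = 2.487 / √570 = 2.487 / 23.875 = 0.104.

d_min ≈ 0.10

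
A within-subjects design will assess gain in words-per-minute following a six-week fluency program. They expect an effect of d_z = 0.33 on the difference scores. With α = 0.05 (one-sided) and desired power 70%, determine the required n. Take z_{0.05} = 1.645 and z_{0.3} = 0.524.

For a paired (one-sample on differences) test: n = ((z_{α} + z_β) / d)².
z_{α} + z_β = 1.645 + 0.524 = 2.169.
n = (2.169 / 0.33)² = 6.573² = 43.20.
Round up.

n = 44 pairs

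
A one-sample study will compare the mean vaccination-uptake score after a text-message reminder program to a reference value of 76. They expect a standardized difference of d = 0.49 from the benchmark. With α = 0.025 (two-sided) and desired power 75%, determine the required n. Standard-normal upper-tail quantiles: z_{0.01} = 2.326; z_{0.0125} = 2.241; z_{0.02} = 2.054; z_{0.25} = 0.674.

n = 36

For a one-sample test: n = ((z_{α/2} + z_β) / d)².
z_{α/2} + z_β = 2.241 + 0.674 = 2.915.
n = (2.915 / 0.49)² = 5.949² = 35.39.
Round up.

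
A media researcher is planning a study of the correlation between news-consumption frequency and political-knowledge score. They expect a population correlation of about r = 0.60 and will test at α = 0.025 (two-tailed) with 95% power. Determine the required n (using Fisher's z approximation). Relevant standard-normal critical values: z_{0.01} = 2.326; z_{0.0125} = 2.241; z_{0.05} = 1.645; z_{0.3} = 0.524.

Fisher's z: C = ½·ln((1+r)/(1−r)) = ½·ln(4.0000) = 0.6931.
n = ((z_{α/2} + z_β)/C)² + 3.
(2.241 + 1.645) / 0.6931 = 3.886 / 0.6931 = 5.607.
n = 5.607² + 3 = 31.44 + 3 = 34.4.
Round up.

n = 35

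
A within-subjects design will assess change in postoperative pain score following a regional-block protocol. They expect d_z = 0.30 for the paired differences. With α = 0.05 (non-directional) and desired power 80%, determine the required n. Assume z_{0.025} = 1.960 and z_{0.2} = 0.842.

For a paired (one-sample on differences) test: n = ((z_{α/2} + z_β) / d)².
z_{α/2} + z_β = 1.960 + 0.842 = 2.802.
n = (2.802 / 0.30)² = 9.340² = 87.24.
Round up.

n = 88 pairs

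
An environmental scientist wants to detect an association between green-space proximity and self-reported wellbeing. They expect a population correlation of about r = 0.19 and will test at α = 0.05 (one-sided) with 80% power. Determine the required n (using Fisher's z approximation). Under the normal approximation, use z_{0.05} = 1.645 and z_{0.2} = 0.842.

n = 171

Fisher's z: C = ½·ln((1+r)/(1−r)) = ½·ln(1.4691) = 0.1923.
n = ((z_{α} + z_β)/C)² + 3.
(1.645 + 0.842) / 0.1923 = 2.487 / 0.1923 = 12.933.
n = 12.933² + 3 = 167.26 + 3 = 170.3.
Round up.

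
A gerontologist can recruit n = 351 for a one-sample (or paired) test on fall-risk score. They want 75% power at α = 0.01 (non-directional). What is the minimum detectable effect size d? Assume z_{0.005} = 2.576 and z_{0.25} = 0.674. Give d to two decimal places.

For a single sample (or paired design) of n = 351: d_min = (z_{α/2} + z_β)/√n.
z-sum = 2.576 + 0.674 = 3.250.
d_min = 3.250 / √351 = 3.250 / 18.735 = 0.173.

d_min ≈ 0.17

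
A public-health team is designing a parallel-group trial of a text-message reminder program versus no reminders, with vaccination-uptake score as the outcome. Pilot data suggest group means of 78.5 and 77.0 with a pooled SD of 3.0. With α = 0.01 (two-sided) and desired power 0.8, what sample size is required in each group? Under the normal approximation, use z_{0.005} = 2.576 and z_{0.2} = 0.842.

Cohen's d = |M₁ − M₂| / SD_pooled = |78.5 − 77.0| / 3.0 = 1.5 / 3.0 = 0.500.
For two independent groups with equal n: n = 2·((z_{α/2} + z_β) / d)².
z_{α/2} + z_β = 2.576 + 0.842 = 3.418.
n = 2 × (3.418 / 0.500)² = 2 × 6.836² = 2 × 46.73 = 93.5.
Round up to the next whole participant.

n = 94 per group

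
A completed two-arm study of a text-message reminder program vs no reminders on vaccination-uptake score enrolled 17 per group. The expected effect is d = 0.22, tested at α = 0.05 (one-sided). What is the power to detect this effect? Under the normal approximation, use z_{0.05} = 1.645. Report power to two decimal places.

For two equal groups, power = Φ(d·√(n/2) − z_{α}).
d·√(n/2) = 0.22 × √(17/2) = 0.22 × 2.915 = 0.641.
z_β = 0.641 − 1.645 = -1.004.
Power = Φ(-1.004) = 0.158.

power ≈ 0.16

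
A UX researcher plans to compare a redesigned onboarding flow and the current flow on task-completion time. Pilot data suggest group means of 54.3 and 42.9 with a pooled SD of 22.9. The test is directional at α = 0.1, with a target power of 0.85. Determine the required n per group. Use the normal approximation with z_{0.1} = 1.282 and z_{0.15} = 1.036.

n = 44 per group

Cohen's d = |M₁ − M₂| / SD_pooled = |54.3 − 42.9| / 22.9 = 11.4 / 22.9 = 0.498.
For two independent groups with equal n: n = 2·((z_{α} + z_β) / d)².
z_{α} + z_β = 1.282 + 1.036 = 2.318.
n = 2 × (2.318 / 0.498)² = 2 × 4.655² = 2 × 21.67 = 43.3.
Round up to the next whole participant.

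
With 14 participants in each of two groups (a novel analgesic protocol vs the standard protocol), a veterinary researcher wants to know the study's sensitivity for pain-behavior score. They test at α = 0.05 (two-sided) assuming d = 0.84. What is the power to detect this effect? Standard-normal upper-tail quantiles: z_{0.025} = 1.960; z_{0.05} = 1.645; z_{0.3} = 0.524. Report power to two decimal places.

For two equal groups, power = Φ(d·√(n/2) − z_{α/2}).
d·√(n/2) = 0.84 × √(14/2) = 0.84 × 2.646 = 2.222.
z_β = 2.222 − 1.960 = 0.262.
Power = Φ(0.262) = 0.604.

power ≈ 0.60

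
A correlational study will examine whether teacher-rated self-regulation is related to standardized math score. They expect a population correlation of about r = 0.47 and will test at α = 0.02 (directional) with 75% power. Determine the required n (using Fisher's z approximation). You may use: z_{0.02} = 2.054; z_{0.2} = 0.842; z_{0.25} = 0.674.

Fisher's z: C = ½·ln((1+r)/(1−r)) = ½·ln(2.7736) = 0.5101.
n = ((z_{α} + z_β)/C)² + 3.
(2.054 + 0.674) / 0.5101 = 2.728 / 0.5101 = 5.348.
n = 5.348² + 3 = 28.60 + 3 = 31.6.
Round up.

n = 32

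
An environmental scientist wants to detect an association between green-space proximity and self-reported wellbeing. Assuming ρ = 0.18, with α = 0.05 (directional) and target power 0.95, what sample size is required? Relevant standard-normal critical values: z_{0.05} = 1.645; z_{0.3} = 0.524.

n = 330

Fisher's z: C = ½·ln((1+r)/(1−r)) = ½·ln(1.4390) = 0.1820.
n = ((z_{α} + z_β)/C)² + 3.
(1.645 + 1.645) / 0.1820 = 3.290 / 0.1820 = 18.077.
n = 18.077² + 3 = 326.78 + 3 = 329.8.
Round up.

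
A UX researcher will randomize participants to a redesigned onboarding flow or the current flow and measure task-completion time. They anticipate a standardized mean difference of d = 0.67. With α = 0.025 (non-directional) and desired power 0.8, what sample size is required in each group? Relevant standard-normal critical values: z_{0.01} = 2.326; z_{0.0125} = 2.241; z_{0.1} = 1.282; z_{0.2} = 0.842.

n = 43 per group

For two independent groups with equal n: n = 2·((z_{α/2} + z_β) / d)².
z_{α/2} + z_β = 2.241 + 0.842 = 3.083.
n = 2 × (3.083 / 0.67)² = 2 × 4.601² = 2 × 21.17 = 42.3.
Round up to the next whole participant.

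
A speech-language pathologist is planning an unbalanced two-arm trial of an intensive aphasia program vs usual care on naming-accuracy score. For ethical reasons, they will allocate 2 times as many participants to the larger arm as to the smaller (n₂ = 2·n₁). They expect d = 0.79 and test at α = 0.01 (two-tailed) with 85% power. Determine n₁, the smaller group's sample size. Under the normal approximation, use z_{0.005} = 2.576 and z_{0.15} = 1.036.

n₁ = 32

With allocation ratio k = n₂/n₁ = 2, Var(x̄₁−x̄₂) = σ²(1/n₁ + 1/(k·n₁)) = σ²·(k+1)/(k·n₁).
So n₁ = (1 + 1/k)·((z_{α/2} + z_β)/d)² = 1.500 × (3.612/0.79)².
n₁ = 1.500 × 20.90 = 31.4.
Round up: n₁ = 32, giving n₂ = 2 × 32 = 64.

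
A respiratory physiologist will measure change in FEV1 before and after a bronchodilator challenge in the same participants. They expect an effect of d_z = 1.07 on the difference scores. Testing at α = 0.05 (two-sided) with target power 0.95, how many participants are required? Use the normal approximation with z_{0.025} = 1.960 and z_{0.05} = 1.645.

For a paired (one-sample on differences) test: n = ((z_{α/2} + z_β) / d)².
z_{α/2} + z_β = 1.960 + 1.645 = 3.605.
n = (3.605 / 1.07)² = 3.369² = 11.35.
Round up.

n = 12 pairs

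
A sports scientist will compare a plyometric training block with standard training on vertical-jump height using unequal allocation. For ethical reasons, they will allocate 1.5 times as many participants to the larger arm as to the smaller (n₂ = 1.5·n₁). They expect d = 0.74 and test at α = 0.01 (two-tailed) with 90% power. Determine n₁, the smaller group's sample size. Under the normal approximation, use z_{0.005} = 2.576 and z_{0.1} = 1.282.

With allocation ratio k = n₂/n₁ = 1.5, Var(x̄₁−x̄₂) = σ²(1/n₁ + 1/(k·n₁)) = σ²·(k+1)/(k·n₁).
So n₁ = (1 + 1/k)·((z_{α/2} + z_β)/d)² = 1.667 × (3.858/0.74)².
n₁ = 1.667 × 27.18 = 45.3.
Round up: n₁ = 46, giving n₂ = 1.5 × 46 = 69.

n₁ = 46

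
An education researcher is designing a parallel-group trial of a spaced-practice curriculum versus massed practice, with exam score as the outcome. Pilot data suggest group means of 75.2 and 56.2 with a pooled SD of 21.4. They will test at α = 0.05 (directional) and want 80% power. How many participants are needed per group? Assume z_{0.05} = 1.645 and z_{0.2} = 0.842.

Cohen's d = |M₁ − M₂| / SD_pooled = |75.2 − 56.2| / 21.4 = 19.0 / 21.4 = 0.888.
For two independent groups with equal n: n = 2·((z_{α} + z_β) / d)².
z_{α} + z_β = 1.645 + 0.842 = 2.487.
n = 2 × (2.487 / 0.888)² = 2 × 2.801² = 2 × 7.84 = 15.7.
Round up to the next whole participant.

n = 16 per group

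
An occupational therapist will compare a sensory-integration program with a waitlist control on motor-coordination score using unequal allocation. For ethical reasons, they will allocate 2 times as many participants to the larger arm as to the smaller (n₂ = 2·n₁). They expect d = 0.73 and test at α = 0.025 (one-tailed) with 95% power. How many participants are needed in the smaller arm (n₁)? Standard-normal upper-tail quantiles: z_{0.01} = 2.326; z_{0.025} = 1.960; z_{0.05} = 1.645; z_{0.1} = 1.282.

n₁ = 37

With allocation ratio k = n₂/n₁ = 2, Var(x̄₁−x̄₂) = σ²(1/n₁ + 1/(k·n₁)) = σ²·(k+1)/(k·n₁).
So n₁ = (1 + 1/k)·((z_{α} + z_β)/d)² = 1.500 × (3.605/0.73)².
n₁ = 1.500 × 24.39 = 36.6.
Round up: n₁ = 37, giving n₂ = 2 × 37 = 74.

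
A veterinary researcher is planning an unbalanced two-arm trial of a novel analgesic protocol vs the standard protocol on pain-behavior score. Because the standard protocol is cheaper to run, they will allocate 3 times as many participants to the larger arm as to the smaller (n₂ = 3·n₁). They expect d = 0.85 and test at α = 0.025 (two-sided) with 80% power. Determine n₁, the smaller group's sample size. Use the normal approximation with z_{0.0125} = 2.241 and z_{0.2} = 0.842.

n₁ = 18

With allocation ratio k = n₂/n₁ = 3, Var(x̄₁−x̄₂) = σ²(1/n₁ + 1/(k·n₁)) = σ²·(k+1)/(k·n₁).
So n₁ = (1 + 1/k)·((z_{α/2} + z_β)/d)² = 1.333 × (3.083/0.85)².
n₁ = 1.333 × 13.16 = 17.5.
Round up: n₁ = 18, giving n₂ = 3 × 18 = 54.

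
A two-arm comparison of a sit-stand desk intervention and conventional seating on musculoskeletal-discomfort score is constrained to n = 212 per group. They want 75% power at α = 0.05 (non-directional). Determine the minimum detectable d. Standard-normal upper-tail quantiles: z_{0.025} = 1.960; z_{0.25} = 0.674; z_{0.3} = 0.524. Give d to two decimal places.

For two independent groups of n = 212 each: d_min = (z_{α/2} + z_β)·√(2/n).
z-sum = 1.960 + 0.674 = 2.634.
d_min = 2.634 × √(2/212) = 2.634 × 0.0971 = 0.256.

d_min ≈ 0.26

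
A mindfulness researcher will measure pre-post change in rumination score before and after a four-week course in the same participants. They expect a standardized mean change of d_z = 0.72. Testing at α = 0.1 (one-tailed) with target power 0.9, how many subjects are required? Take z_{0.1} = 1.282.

n = 13 pairs

For a paired (one-sample on differences) test: n = ((z_{α} + z_β) / d)².
z_{α} + z_β = 1.282 + 1.282 = 2.564.
n = (2.564 / 0.72)² = 3.561² = 12.68.
Round up.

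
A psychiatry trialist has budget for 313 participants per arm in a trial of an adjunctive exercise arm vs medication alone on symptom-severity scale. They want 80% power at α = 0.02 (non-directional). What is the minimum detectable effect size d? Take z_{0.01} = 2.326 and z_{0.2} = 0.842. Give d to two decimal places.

d_min ≈ 0.25

For two independent groups of n = 313 each: d_min = (z_{α/2} + z_β)·√(2/n).
z-sum = 2.326 + 0.842 = 3.168.
d_min = 3.168 × √(2/313) = 3.168 × 0.0799 = 0.253.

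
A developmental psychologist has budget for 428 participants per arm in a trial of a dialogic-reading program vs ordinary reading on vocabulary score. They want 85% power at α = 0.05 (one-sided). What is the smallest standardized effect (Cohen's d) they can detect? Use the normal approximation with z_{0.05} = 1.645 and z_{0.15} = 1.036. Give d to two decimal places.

d_min ≈ 0.18

For two independent groups of n = 428 each: d_min = (z_{α} + z_β)·√(2/n).
z-sum = 1.645 + 1.036 = 2.681.
d_min = 2.681 × √(2/428) = 2.681 × 0.0684 = 0.183.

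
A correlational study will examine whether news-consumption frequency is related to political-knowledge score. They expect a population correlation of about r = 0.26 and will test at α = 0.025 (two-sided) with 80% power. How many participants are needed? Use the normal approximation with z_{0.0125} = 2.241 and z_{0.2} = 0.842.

Fisher's z: C = ½·ln((1+r)/(1−r)) = ½·ln(1.7027) = 0.2661.
n = ((z_{α/2} + z_β)/C)² + 3.
(2.241 + 0.842) / 0.2661 = 3.083 / 0.2661 = 11.586.
n = 11.586² + 3 = 134.23 + 3 = 137.2.
Round up.

n = 138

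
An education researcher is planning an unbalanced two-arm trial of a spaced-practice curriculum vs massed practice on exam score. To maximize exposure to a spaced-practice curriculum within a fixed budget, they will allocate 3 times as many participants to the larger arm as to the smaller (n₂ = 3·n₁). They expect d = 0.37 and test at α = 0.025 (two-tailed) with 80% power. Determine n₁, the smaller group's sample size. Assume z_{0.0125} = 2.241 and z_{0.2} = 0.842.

n₁ = 93

With allocation ratio k = n₂/n₁ = 3, Var(x̄₁−x̄₂) = σ²(1/n₁ + 1/(k·n₁)) = σ²·(k+1)/(k·n₁).
So n₁ = (1 + 1/k)·((z_{α/2} + z_β)/d)² = 1.333 × (3.083/0.37)².
n₁ = 1.333 × 69.43 = 92.6.
Round up: n₁ = 93, giving n₂ = 3 × 93 = 279.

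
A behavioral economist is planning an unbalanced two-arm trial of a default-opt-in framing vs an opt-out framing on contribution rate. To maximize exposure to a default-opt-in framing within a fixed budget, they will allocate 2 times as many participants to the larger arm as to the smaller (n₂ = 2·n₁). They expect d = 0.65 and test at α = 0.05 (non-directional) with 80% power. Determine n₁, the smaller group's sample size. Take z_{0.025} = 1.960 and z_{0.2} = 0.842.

n₁ = 28

With allocation ratio k = n₂/n₁ = 2, Var(x̄₁−x̄₂) = σ²(1/n₁ + 1/(k·n₁)) = σ²·(k+1)/(k·n₁).
So n₁ = (1 + 1/k)·((z_{α/2} + z_β)/d)² = 1.500 × (2.802/0.65)².
n₁ = 1.500 × 18.58 = 27.9.
Round up: n₁ = 28, giving n₂ = 2 × 28 = 56.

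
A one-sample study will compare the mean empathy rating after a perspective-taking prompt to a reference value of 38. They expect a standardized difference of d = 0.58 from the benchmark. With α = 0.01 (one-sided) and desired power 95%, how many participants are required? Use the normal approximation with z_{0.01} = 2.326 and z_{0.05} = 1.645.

For a one-sample test: n = ((z_{α} + z_β) / d)².
z_{α} + z_β = 2.326 + 1.645 = 3.971.
n = (3.971 / 0.58)² = 6.847² = 46.88.
Round up.

n = 47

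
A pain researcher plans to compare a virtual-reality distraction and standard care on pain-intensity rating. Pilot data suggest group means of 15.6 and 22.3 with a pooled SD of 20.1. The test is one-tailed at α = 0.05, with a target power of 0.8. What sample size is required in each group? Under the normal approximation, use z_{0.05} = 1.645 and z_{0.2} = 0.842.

n = 112 per group

Cohen's d = |M₁ − M₂| / SD_pooled = |15.6 − 22.3| / 20.1 = 6.7 / 20.1 = 0.333.
For two independent groups with equal n: n = 2·((z_{α} + z_β) / d)².
z_{α} + z_β = 1.645 + 0.842 = 2.487.
n = 2 × (2.487 / 0.333)² = 2 × 7.468² = 2 × 55.78 = 111.6.
Round up to the next whole participant.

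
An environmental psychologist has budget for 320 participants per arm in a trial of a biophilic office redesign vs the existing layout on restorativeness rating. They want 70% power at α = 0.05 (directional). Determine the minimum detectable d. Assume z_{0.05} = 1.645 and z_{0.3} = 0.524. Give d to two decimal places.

For two independent groups of n = 320 each: d_min = (z_{α} + z_β)·√(2/n).
z-sum = 1.645 + 0.524 = 2.169.
d_min = 2.169 × √(2/320) = 2.169 × 0.0791 = 0.171.

d_min ≈ 0.17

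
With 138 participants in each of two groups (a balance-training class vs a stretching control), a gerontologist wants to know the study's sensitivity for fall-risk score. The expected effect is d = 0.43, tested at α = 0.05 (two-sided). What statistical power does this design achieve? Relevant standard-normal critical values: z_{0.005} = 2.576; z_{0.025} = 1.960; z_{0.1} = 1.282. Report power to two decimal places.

power ≈ 0.95

For two equal groups, power = Φ(d·√(n/2) − z_{α/2}).
d·√(n/2) = 0.43 × √(138/2) = 0.43 × 8.307 = 3.572.
z_β = 3.572 − 1.960 = 1.612.
Power = Φ(1.612) = 0.947.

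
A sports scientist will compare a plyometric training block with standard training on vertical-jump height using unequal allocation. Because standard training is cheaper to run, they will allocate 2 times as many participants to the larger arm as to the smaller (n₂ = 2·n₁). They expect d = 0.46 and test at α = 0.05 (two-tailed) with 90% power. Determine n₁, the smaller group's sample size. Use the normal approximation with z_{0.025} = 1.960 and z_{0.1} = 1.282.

With allocation ratio k = n₂/n₁ = 2, Var(x̄₁−x̄₂) = σ²(1/n₁ + 1/(k·n₁)) = σ²·(k+1)/(k·n₁).
So n₁ = (1 + 1/k)·((z_{α/2} + z_β)/d)² = 1.500 × (3.242/0.46)².
n₁ = 1.500 × 49.67 = 74.5.
Round up: n₁ = 75, giving n₂ = 2 × 75 = 150.

n₁ = 75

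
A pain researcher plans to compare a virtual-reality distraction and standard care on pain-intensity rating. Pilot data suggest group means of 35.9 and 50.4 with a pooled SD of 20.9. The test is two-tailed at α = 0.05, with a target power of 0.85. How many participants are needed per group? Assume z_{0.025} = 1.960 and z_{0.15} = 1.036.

Cohen's d = |M₁ − M₂| / SD_pooled = |35.9 − 50.4| / 20.9 = 14.5 / 20.9 = 0.694.
For two independent groups with equal n: n = 2·((z_{α/2} + z_β) / d)².
z_{α/2} + z_β = 1.960 + 1.036 = 2.996.
n = 2 × (2.996 / 0.694)² = 2 × 4.317² = 2 × 18.64 = 37.3.
Round up to the next whole participant.

n = 38 per group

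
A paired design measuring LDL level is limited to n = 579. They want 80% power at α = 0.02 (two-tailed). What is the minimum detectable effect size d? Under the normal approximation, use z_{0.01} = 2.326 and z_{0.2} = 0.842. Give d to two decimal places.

d_min ≈ 0.13

For a single sample (or paired design) of n = 579: d_min = (z_{α/2} + z_β)/√n.
z-sum = 2.326 + 0.842 = 3.168.
d_min = 3.168 / √579 = 3.168 / 24.062 = 0.132.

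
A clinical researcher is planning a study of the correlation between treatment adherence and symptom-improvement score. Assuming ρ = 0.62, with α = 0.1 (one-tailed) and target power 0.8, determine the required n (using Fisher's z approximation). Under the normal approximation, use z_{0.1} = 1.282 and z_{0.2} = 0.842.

n = 12

Fisher's z: C = ½·ln((1+r)/(1−r)) = ½·ln(4.2632) = 0.7250.
n = ((z_{α} + z_β)/C)² + 3.
(1.282 + 0.842) / 0.7250 = 2.124 / 0.7250 = 2.930.
n = 2.930² + 3 = 8.58 + 3 = 11.6.
Round up.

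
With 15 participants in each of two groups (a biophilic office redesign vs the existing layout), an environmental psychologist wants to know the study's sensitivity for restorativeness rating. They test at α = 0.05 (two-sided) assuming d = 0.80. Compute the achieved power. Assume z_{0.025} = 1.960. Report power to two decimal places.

For two equal groups, power = Φ(d·√(n/2) − z_{α/2}).
d·√(n/2) = 0.80 × √(15/2) = 0.80 × 2.739 = 2.191.
z_β = 2.191 − 1.960 = 0.231.
Power = Φ(0.231) = 0.591.

power ≈ 0.59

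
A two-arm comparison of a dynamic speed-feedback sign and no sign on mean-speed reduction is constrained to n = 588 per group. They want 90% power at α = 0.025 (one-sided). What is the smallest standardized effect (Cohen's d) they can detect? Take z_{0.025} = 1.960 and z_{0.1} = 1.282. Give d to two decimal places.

For two independent groups of n = 588 each: d_min = (z_{α} + z_β)·√(2/n).
z-sum = 1.960 + 1.282 = 3.242.
d_min = 3.242 × √(2/588) = 3.242 × 0.0583 = 0.189.

d_min ≈ 0.19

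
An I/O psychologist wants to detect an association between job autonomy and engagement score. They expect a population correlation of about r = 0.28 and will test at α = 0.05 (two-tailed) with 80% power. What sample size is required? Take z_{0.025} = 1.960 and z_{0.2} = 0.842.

Fisher's z: C = ½·ln((1+r)/(1−r)) = ½·ln(1.7778) = 0.2877.
n = ((z_{α/2} + z_β)/C)² + 3.
(1.960 + 0.842) / 0.2877 = 2.802 / 0.2877 = 9.739.
n = 9.739² + 3 = 94.85 + 3 = 97.9.
Round up.

n = 98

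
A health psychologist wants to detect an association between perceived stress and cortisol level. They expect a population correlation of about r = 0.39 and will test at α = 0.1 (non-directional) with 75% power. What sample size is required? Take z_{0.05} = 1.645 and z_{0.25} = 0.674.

n = 35

Fisher's z: C = ½·ln((1+r)/(1−r)) = ½·ln(2.2787) = 0.4118.
n = ((z_{α/2} + z_β)/C)² + 3.
(1.645 + 0.674) / 0.4118 = 2.319 / 0.4118 = 5.631.
n = 5.631² + 3 = 31.71 + 3 = 34.7.
Round up.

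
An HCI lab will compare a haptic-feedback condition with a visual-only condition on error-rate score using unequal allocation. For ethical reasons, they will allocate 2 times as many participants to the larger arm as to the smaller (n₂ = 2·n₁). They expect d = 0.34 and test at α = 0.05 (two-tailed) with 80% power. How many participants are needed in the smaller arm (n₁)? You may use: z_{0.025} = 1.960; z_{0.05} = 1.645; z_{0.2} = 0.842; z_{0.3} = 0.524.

n₁ = 102

With allocation ratio k = n₂/n₁ = 2, Var(x̄₁−x̄₂) = σ²(1/n₁ + 1/(k·n₁)) = σ²·(k+1)/(k·n₁).
So n₁ = (1 + 1/k)·((z_{α/2} + z_β)/d)² = 1.500 × (2.802/0.34)².
n₁ = 1.500 × 67.92 = 101.9.
Round up: n₁ = 102, giving n₂ = 2 × 102 = 204.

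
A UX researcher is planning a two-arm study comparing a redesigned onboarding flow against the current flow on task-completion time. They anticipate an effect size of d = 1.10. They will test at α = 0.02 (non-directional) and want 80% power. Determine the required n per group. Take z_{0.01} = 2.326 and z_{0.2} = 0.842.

n = 17 per group

For two independent groups with equal n: n = 2·((z_{α/2} + z_β) / d)².
z_{α/2} + z_β = 2.326 + 0.842 = 3.168.
n = 2 × (3.168 / 1.10)² = 2 × 2.880² = 2 × 8.29 = 16.6.
Round up to the next whole participant.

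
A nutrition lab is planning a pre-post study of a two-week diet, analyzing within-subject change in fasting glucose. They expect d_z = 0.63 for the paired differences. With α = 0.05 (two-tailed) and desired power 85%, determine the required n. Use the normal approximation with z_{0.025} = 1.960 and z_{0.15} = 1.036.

n = 23 pairs

For a paired (one-sample on differences) test: n = ((z_{α/2} + z_β) / d)².
z_{α/2} + z_β = 1.960 + 1.036 = 2.996.
n = (2.996 / 0.63)² = 4.756² = 22.62.
Round up.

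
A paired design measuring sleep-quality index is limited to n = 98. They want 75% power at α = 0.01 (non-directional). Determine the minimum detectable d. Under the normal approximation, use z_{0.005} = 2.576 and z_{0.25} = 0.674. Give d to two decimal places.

d_min ≈ 0.33

For a single sample (or paired design) of n = 98: d_min = (z_{α/2} + z_β)/√n.
z-sum = 2.576 + 0.674 = 3.250.
d_min = 3.250 / √98 = 3.250 / 9.899 = 0.328.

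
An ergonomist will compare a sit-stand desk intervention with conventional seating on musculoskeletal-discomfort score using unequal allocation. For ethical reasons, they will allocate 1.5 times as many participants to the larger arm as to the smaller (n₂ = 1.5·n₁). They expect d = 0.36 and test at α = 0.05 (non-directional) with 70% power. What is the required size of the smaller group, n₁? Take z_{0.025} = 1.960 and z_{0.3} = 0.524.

n₁ = 80

With allocation ratio k = n₂/n₁ = 1.5, Var(x̄₁−x̄₂) = σ²(1/n₁ + 1/(k·n₁)) = σ²·(k+1)/(k·n₁).
So n₁ = (1 + 1/k)·((z_{α/2} + z_β)/d)² = 1.667 × (2.484/0.36)².
n₁ = 1.667 × 47.61 = 79.4.
Round up: n₁ = 80, giving n₂ = 1.5 × 80 = 120.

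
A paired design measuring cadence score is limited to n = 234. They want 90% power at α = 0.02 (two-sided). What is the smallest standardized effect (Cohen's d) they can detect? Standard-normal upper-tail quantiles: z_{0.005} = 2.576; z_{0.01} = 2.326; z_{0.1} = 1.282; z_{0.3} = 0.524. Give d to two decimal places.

For a single sample (or paired design) of n = 234: d_min = (z_{α/2} + z_β)/√n.
z-sum = 2.326 + 1.282 = 3.608.
d_min = 3.608 / √234 = 3.608 / 15.297 = 0.236.

d_min ≈ 0.24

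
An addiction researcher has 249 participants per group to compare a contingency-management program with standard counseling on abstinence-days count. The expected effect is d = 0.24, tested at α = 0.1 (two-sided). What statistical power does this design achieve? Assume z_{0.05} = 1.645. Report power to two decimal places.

power ≈ 0.85

For two equal groups, power = Φ(d·√(n/2) − z_{α/2}).
d·√(n/2) = 0.24 × √(249/2) = 0.24 × 11.158 = 2.678.
z_β = 2.678 − 1.645 = 1.033.
Power = Φ(1.033) = 0.849.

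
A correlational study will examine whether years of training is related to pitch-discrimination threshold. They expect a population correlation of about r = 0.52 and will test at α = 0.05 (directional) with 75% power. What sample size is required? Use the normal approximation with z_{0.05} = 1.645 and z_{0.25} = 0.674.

n = 20

Fisher's z: C = ½·ln((1+r)/(1−r)) = ½·ln(3.1667) = 0.5763.
n = ((z_{α} + z_β)/C)² + 3.
(1.645 + 0.674) / 0.5763 = 2.319 / 0.5763 = 4.024.
n = 4.024² + 3 = 16.19 + 3 = 19.2.
Round up.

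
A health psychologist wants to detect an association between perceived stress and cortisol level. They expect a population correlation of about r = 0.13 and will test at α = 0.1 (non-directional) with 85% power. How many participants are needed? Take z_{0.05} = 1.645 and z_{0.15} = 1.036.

n = 424

Fisher's z: C = ½·ln((1+r)/(1−r)) = ½·ln(1.2989) = 0.1307.
n = ((z_{α/2} + z_β)/C)² + 3.
(1.645 + 1.036) / 0.1307 = 2.681 / 0.1307 = 20.513.
n = 20.513² + 3 = 420.77 + 3 = 423.8.
Round up.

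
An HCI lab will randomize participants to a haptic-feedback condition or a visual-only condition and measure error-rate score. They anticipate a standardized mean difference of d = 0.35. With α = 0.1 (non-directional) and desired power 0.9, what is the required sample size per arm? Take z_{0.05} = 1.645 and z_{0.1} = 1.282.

n = 140 per group

For two independent groups with equal n: n = 2·((z_{α/2} + z_β) / d)².
z_{α/2} + z_β = 1.645 + 1.282 = 2.927.
n = 2 × (2.927 / 0.35)² = 2 × 8.363² = 2 × 69.94 = 139.9.
Round up to the next whole participant.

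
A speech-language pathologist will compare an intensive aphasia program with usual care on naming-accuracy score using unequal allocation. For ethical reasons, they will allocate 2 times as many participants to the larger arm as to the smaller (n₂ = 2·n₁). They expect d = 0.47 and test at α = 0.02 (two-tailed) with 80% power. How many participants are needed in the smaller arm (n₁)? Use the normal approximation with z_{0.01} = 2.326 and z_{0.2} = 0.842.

n₁ = 69

With allocation ratio k = n₂/n₁ = 2, Var(x̄₁−x̄₂) = σ²(1/n₁ + 1/(k·n₁)) = σ²·(k+1)/(k·n₁).
So n₁ = (1 + 1/k)·((z_{α/2} + z_β)/d)² = 1.500 × (3.168/0.47)².
n₁ = 1.500 × 45.43 = 68.2.
Round up: n₁ = 69, giving n₂ = 2 × 69 = 138.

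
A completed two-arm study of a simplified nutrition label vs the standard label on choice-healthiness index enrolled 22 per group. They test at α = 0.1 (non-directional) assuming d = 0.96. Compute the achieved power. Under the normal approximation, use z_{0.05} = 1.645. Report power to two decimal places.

power ≈ 0.94

For two equal groups, power = Φ(d·√(n/2) − z_{α/2}).
d·√(n/2) = 0.96 × √(22/2) = 0.96 × 3.317 = 3.184.
z_β = 3.184 − 1.645 = 1.539.
Power = Φ(1.539) = 0.938.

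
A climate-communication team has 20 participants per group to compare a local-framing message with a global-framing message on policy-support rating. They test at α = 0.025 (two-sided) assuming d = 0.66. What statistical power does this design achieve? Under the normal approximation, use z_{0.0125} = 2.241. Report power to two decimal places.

power ≈ 0.44

For two equal groups, power = Φ(d·√(n/2) − z_{α/2}).
d·√(n/2) = 0.66 × √(20/2) = 0.66 × 3.162 = 2.087.
z_β = 2.087 − 2.241 = -0.154.
Power = Φ(-0.154) = 0.439.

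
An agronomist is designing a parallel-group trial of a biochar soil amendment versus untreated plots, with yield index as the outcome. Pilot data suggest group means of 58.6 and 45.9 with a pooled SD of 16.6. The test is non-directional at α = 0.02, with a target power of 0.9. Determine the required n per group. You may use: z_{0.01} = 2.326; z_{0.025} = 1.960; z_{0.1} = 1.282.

Cohen's d = |M₁ − M₂| / SD_pooled = |58.6 − 45.9| / 16.6 = 12.7 / 16.6 = 0.765.
For two independent groups with equal n: n = 2·((z_{α/2} + z_β) / d)².
z_{α/2} + z_β = 2.326 + 1.282 = 3.608.
n = 2 × (3.608 / 0.765)² = 2 × 4.716² = 2 × 22.24 = 44.5.
Round up to the next whole participant.

n = 45 per group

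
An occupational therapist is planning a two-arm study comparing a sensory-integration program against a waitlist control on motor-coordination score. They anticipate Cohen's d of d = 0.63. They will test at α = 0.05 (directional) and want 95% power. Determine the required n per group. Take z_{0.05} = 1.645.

n = 55 per group

For two independent groups with equal n: n = 2·((z_{α} + z_β) / d)².
z_{α} + z_β = 1.645 + 1.645 = 3.290.
n = 2 × (3.290 / 0.63)² = 2 × 5.222² = 2 × 27.27 = 54.5.
Round up to the next whole participant.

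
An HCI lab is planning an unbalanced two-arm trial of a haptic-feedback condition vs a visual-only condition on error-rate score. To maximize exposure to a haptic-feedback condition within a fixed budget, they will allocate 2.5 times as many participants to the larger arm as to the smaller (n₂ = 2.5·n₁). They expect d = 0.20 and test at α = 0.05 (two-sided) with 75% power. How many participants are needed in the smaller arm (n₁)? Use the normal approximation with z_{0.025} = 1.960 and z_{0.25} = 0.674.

With allocation ratio k = n₂/n₁ = 2.5, Var(x̄₁−x̄₂) = σ²(1/n₁ + 1/(k·n₁)) = σ²·(k+1)/(k·n₁).
So n₁ = (1 + 1/k)·((z_{α/2} + z_β)/d)² = 1.400 × (2.634/0.20)².
n₁ = 1.400 × 173.45 = 242.8.
Round up: n₁ = 243, giving n₂ = ⌈2.5 × 243⌉ = ⌈607.5⌉ = 608.

n₁ = 243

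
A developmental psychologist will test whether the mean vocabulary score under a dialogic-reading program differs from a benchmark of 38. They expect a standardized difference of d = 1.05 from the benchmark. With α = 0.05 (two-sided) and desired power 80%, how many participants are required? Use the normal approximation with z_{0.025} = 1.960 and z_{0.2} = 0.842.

For a one-sample test: n = ((z_{α/2} + z_β) / d)².
z_{α/2} + z_β = 1.960 + 0.842 = 2.802.
n = (2.802 / 1.05)² = 2.669² = 7.12.
Round up.

n = 8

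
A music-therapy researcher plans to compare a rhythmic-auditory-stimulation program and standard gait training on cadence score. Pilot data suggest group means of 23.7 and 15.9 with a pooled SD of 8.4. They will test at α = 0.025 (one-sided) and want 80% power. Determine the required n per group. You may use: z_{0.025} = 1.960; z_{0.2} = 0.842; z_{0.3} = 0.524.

n = 19 per group

Cohen's d = |M₁ − M₂| / SD_pooled = |23.7 − 15.9| / 8.4 = 7.8 / 8.4 = 0.929.
For two independent groups with equal n: n = 2·((z_{α} + z_β) / d)².
z_{α} + z_β = 1.960 + 0.842 = 2.802.
n = 2 × (2.802 / 0.929)² = 2 × 3.016² = 2 × 9.10 = 18.2.
Round up to the next whole participant.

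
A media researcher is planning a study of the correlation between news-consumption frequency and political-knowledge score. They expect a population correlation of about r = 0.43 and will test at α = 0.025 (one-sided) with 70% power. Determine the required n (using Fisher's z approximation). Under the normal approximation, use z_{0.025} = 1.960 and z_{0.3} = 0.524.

n = 33

Fisher's z: C = ½·ln((1+r)/(1−r)) = ½·ln(2.5088) = 0.4599.
n = ((z_{α} + z_β)/C)² + 3.
(1.960 + 0.524) / 0.4599 = 2.484 / 0.4599 = 5.401.
n = 5.401² + 3 = 29.17 + 3 = 32.2.
Round up.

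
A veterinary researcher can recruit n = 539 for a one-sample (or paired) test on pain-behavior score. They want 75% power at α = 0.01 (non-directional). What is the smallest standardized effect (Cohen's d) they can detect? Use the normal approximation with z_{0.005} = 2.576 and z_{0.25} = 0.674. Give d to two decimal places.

For a single sample (or paired design) of n = 539: d_min = (z_{α/2} + z_β)/√n.
z-sum = 2.576 + 0.674 = 3.250.
d_min = 3.250 / √539 = 3.250 / 23.216 = 0.140.

d_min ≈ 0.14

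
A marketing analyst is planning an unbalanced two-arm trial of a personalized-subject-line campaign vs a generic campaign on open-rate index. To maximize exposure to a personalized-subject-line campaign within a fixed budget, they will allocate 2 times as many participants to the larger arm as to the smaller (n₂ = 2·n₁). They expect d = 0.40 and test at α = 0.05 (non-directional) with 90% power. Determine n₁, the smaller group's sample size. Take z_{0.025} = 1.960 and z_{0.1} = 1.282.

With allocation ratio k = n₂/n₁ = 2, Var(x̄₁−x̄₂) = σ²(1/n₁ + 1/(k·n₁)) = σ²·(k+1)/(k·n₁).
So n₁ = (1 + 1/k)·((z_{α/2} + z_β)/d)² = 1.500 × (3.242/0.40)².
n₁ = 1.500 × 65.69 = 98.5.
Round up: n₁ = 99, giving n₂ = 2 × 99 = 198.

n₁ = 99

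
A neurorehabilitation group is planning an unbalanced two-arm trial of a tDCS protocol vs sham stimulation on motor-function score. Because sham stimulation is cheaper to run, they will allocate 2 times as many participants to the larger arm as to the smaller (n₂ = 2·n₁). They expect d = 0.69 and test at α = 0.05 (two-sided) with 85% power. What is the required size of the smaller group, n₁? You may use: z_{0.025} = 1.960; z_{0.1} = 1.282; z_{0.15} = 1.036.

n₁ = 29

With allocation ratio k = n₂/n₁ = 2, Var(x̄₁−x̄₂) = σ²(1/n₁ + 1/(k·n₁)) = σ²·(k+1)/(k·n₁).
So n₁ = (1 + 1/k)·((z_{α/2} + z_β)/d)² = 1.500 × (2.996/0.69)².
n₁ = 1.500 × 18.85 = 28.3.
Round up: n₁ = 29, giving n₂ = 2 × 29 = 58.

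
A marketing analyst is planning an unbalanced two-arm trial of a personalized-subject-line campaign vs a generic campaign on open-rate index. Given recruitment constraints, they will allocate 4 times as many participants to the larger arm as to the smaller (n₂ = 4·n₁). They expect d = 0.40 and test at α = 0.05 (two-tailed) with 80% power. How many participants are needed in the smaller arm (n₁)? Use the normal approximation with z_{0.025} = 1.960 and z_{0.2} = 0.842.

With allocation ratio k = n₂/n₁ = 4, Var(x̄₁−x̄₂) = σ²(1/n₁ + 1/(k·n₁)) = σ²·(k+1)/(k·n₁).
So n₁ = (1 + 1/k)·((z_{α/2} + z_β)/d)² = 1.250 × (2.802/0.40)².
n₁ = 1.250 × 49.07 = 61.3.
Round up: n₁ = 62, giving n₂ = 4 × 62 = 248.

n₁ = 62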